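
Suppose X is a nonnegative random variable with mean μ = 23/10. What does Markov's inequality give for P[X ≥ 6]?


μ = E[X] = 23/10, a = 6.
Markov: P[X ≥ 6] ≤ μ/a = (23/10)/6 = 23/60.
Numerically: ≈ 0.38333.
(Since a = 6 > μ = 2.30000, the bound 23/60 is < 1 and informative.)

P[X ≥ 6] ≤ 23/60 ≈ 0.38333.


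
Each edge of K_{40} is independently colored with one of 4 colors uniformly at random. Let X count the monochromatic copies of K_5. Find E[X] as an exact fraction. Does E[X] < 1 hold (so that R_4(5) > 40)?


E[X] = C(40, 5) · 4^{1 − 10} = 658008 · 4^{−9} = 658008/262144.
As a reduced fraction: E[X] = 82251/32768 ≈ 2.51010.
Is E[X] < 1? NO.
Since E[X] ≥ 1, the first-moment bound is inconclusive at n = 40; it does NOT by itself certify R_4(5) > 40.

E[X] = 82251/32768 ≈ 2.51010; E[X] ≥ 1; first-moment method inconclusive here.


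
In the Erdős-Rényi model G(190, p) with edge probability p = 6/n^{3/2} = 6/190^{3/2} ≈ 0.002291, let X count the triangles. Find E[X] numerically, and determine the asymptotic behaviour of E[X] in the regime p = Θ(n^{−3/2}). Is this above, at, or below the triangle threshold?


Number of potential triangles: C(190, 3) = 1125180.
Each occurs with probability p³ ≈ (0.002291)³ ≈ 1.202438e-08.
By linearity: E[X] = C(190, 3)·p³ ≈ 1125180 · 1.202438e-08 ≈ 0.0135.
Since α = 3/2 > 1, p = c/n^{3/2} = o(1/n) is below the triangle threshold p ~ 1/n. Asymptotically E[X] ~ (c³/6)·n^{3(1−α)} = (6³/6)·n^{-1.5} → 0, so by Markov's inequality G has no triangles w.h.p.

E[X] ≈ 0.0135; in regime p = Θ(1/n^{3/2}) E[X] tends to 0 (below the triangle threshold p ~ 1/n).


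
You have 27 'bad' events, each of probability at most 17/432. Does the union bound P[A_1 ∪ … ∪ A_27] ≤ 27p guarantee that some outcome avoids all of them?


Union bound: P[∪_{i=1}^{27} A_i] ≤ Σ_i P[A_i] ≤ 27·p = 27·(17/432) = 17/16.
Numerically: 17/16 ≈ 1.0625.
Is 17/16 < 1? NO.
Since the bound 17/16 is ≥ 1, the union bound is uninformative here; it does NOT by itself certify existence.

27·p = 17/16 ≈ 1.0625; existence NOT certified by the union bound.


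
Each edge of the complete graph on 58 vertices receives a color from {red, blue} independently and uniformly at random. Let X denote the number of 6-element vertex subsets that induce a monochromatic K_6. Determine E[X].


Let X = Σ_S X_S over the C(58, 6) = 40475358 subsets S of size 6, where X_S = 1 if the K_6 on S is monochromatic.
For a fixed S, the K_6 on S has C(6, 2) = 15 edges. P[all 15 edges red] = (1/2)^15, and likewise for blue, so P[monochromatic] = 2·(1/2)^15 = 2^{1 − 15} = 1/16384.
Summing: E[X] = C(58, 6) · 2^{1 − 15} = 40475358 · 1/16384 = 20237679/8192.
Numerically: E[X] ≈ 2470.420.

E[X] = C(58,6)·2^(1−C(6,2)) = 20237679/8192 ≈ 2470.420.


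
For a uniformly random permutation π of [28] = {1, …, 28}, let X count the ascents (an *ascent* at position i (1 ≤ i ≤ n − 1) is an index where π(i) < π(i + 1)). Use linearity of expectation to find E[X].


Write X = Σ X_I over i = 1, …, 27, with X_I the indicator of one ascent.
There are 27 indicators.
For each fixed i, the pair (π(i), π(i+1)) is a uniformly random ordered pair of distinct values from {1, …, 28}; by symmetry P[π(i) < π(i+1)] = 1/2.
By linearity: E[X] = 27 · (1/2) = (28 − 1) · (1/2) = 27/2 ≈ 13.500.

E[X] = 27/2 = 13.500.


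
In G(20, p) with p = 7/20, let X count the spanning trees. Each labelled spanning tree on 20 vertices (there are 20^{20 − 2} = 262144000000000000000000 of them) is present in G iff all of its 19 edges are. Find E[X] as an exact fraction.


K_20 has 20^{20 − 2} = 262144000000000000000000 labelled spanning trees.
For each such spanning tree H, let X_H = 1 if all 19 edges of H are present in G. Then P[X_H = 1] = p^{19} = (7/20)^{19} = 11398895185373143/5242880000000000000000000.
Summing the indicators: E[X] = Σ_H E[X_H] = 262144000000000000000000 · p^{19} = 262144000000000000000000 · 11398895185373143/5242880000000000000000000 = 11398895185373143/20.
Numerically: E[X] ≈ 5.6994e+14.

E[X] = 262144000000000000000000 · (7/20)^{19} = 11398895185373143/20 ≈ 5.6994e+14.


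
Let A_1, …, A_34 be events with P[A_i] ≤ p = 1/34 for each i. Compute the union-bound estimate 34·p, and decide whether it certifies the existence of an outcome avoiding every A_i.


Union bound: P[∪_{i=1}^{34} A_i] ≤ Σ_i P[A_i] ≤ 34·p = 34·(1/34) = 1.
Numerically: 1 ≈ 1.0000.
Is 1 < 1? NO.
Since the bound 1 is ≥ 1, the union bound is uninformative here; it does NOT by itself certify existence.

34·p = 1 ≈ 1.0000; existence NOT certified by the union bound.


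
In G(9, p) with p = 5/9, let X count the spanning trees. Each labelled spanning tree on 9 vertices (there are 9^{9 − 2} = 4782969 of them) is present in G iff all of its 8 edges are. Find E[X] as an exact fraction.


K_9 has 9^{9 − 2} = 4782969 labelled spanning trees.
For each such spanning tree H, let X_H = 1 if all 8 edges of H are present in G. Then P[X_H = 1] = p^{8} = (5/9)^{8} = 390625/43046721.
By linearity of expectation: E[X] = Σ_H E[X_H] = 4782969 · p^{8} = 4782969 · 390625/43046721 = 390625/9.
Numerically: E[X] ≈ 4.34e+04.

E[X] = 4782969 · (5/9)^{8} = 390625/9 ≈ 4.34e+04.


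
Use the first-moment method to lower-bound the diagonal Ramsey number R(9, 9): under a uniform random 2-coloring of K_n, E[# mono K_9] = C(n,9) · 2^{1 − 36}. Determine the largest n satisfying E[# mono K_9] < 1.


We need C(n, 9) · 2^{1 − 36} < 1, i.e. C(n, 9) < 2^{36 − 1} = 34359738368.
Check values of n near the boundary:
  n = 63: C(63, 9) = 23667689815; 23667689815 < 34359738368? YES
  n = 64: C(64, 9) = 27540584512; 27540584512 < 34359738368? YES
  n = 65: C(65, 9) = 31966749880; 31966749880 < 34359738368? YES
  n = 66: C(66, 9) = 37014131440; 37014131440 < 34359738368? NO
The largest n with C(n, 9) < 34359738368 is n = 65 (where E[X] = 3995843735/4294967296 ≈ 0.9303549). Hence R(9, 9) > 65, i.e. R(9, 9) ≥ 66.

Largest n = 65; hence R(9, 9) > 65.


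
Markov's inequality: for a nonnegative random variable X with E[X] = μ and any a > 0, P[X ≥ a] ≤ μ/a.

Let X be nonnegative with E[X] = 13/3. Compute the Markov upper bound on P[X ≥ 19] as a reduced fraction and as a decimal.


μ = E[X] = 13/3, a = 19.
Markov: P[X ≥ 19] ≤ μ/a = (13/3)/19 = 13/57.
Numerically: ≈ 0.228.
(Since a = 19 > μ = 4.333, the bound 13/57 is < 1 and informative.)

P[X ≥ 19] ≤ 13/57 ≈ 0.228.


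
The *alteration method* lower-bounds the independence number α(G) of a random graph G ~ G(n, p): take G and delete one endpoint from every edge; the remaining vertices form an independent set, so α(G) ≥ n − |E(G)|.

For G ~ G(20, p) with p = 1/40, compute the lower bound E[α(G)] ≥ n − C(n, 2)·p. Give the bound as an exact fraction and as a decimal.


E[|E(G)|] = C(20, 2)·p = 190 · (1/40) = 19/4.
E[α(G)] ≥ n − E[|E(G)|] = 20 − 19/4 = 61/4.
Numerically: ≈ 15.250000.
(This is only a lower bound; the true E[α(G)] may be larger.)

E[α(G)] ≥ 61/4 ≈ 15.250000.


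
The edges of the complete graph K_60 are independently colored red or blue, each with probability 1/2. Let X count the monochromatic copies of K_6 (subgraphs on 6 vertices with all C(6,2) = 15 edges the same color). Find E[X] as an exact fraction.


Let X = Σ_S X_S over the C(60, 6) = 50063860 subsets S of size 6, where X_S = 1 if the K_6 on S is monochromatic.
For a fixed S, the K_6 on S has C(6, 2) = 15 edges. P[all 15 edges red] = (1/2)^15, and likewise for blue, so P[monochromatic] = 2·(1/2)^15 = 2^{1 − 15} = 1/16384.
Summing: E[X] = C(60, 6) · 2^{1 − 15} = 50063860 · 1/16384 = 12515965/4096.
Numerically: E[X] ≈ 3055.655518.

E[X] = C(60,6)·2^(1−C(6,2)) = 12515965/4096 ≈ 3055.655518.


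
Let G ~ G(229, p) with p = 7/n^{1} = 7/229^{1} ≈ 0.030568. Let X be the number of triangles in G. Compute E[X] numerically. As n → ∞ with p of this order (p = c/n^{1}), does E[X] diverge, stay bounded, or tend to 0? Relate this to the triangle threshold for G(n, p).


Number of potential triangles: C(229, 3) = 1975354.
Each occurs with probability p³ ≈ (0.030568)³ ≈ 2.8561938e-05.
By linearity: E[X] = C(229, 3)·p³ ≈ 1975354 · 2.8561938e-05 ≈ 56.41994.
Here α = 1, so p = 7/n is exactly at the triangle threshold p ~ 1/n. Asymptotically E[X] → c³/6 = 7³/6 = 343/6 ≈ 57.16667, a bounded constant. In this regime the triangle count is asymptotically Poisson(c³/6).

E[X] ≈ 56.41994; in regime p = Θ(1/n^{1}) E[X] stays bounded (at the triangle threshold p ~ 1/n).


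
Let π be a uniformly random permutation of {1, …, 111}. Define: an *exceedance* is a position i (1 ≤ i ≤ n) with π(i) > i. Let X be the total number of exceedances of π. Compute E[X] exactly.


Write X = Σ_{i=1}^{111} X_i, where X_i = 1_{π(i) > i}.
For each fixed i, π(i) is uniform over {1, …, 111} (marginal of a uniform permutation), so P[π(i) > i] = (n − i)/n. Summing: Σ_{i=1}^{111} (n − i)/n = (0 + 1 + … + 110)/111 = 111(111 − 1)/(2·111) = (111 − 1)/2.
Hence E[X] = Σ_{i=1}^{111} (111 − i)/111 = 55 ≈ 55.000000.

E[X] = 55 = 55.000000.


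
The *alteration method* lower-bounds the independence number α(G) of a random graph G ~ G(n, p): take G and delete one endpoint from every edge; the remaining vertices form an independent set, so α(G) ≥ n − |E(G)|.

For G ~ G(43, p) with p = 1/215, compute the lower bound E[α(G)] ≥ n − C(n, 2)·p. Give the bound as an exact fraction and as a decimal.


E[|E(G)|] = C(43, 2)·p = 903 · (1/215) = 21/5.
E[α(G)] ≥ n − E[|E(G)|] = 43 − 21/5 = 194/5.
Numerically: ≈ 38.80000.
(This is only a lower bound; the true E[α(G)] may be larger.)

E[α(G)] ≥ 194/5 ≈ 38.80000.


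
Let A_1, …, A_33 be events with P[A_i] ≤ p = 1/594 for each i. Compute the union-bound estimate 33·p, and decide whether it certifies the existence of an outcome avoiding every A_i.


Union bound: P[∪_{i=1}^{33} A_i] ≤ Σ_i P[A_i] ≤ 33·p = 33·(1/594) = 1/18.
Numerically: 1/18 ≈ 0.05556.
Is 1/18 < 1? YES.
Since P[∪ A_i] ≤ 1/18 < 1, the complement has P[∩ A_i^c] ≥ 1 − 1/18 = 17/18 > 0, so some outcome avoids every A_i.

33·p = 1/18 ≈ 0.05556; existence CERTIFIED by the union bound.


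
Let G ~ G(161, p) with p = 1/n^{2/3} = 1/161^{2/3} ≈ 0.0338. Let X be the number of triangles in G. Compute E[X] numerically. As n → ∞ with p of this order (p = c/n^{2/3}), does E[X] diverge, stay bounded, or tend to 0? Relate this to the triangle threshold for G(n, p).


Number of potential triangles: C(161, 3) = 682640.
Each occurs with probability p³ ≈ (0.0338)³ ≈ 3.85788e-05.
By linearity: E[X] = C(161, 3)·p³ ≈ 682640 · 3.85788e-05 ≈ 26.335.
Since α = 2/3 < 1, p = c/n^{2/3} ≫ 1/n is above the triangle threshold p ~ 1/n. Asymptotically E[X] ~ (c³/6)·n^{3(1−α)} = (1³/6)·n^{1} → ∞; triangles are abundant w.h.p.

E[X] ≈ 26.335; in regime p = Θ(1/n^{2/3}) E[X] diverges (above the triangle threshold p ~ 1/n).


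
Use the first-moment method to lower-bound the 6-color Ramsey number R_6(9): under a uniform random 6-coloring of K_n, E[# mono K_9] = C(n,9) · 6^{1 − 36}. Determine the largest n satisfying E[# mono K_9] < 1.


We need C(n, 9) · 6^{1 − 36} < 1, i.e. C(n, 9) < 6^{36 − 1} = 1719070799748422591028658176.
Check values of n near the boundary:
  n = 4407: C(4407, 9) = 1713856532599459170657070050; 1713856532599459170657070050 < 1719070799748422591028658176? YES
  n = 4408: C(4408, 9) = 1717362945146264156457459600; 1717362945146264156457459600 < 1719070799748422591028658176? YES
  n = 4409: C(4409, 9) = 1720875732988608787686577131; 1720875732988608787686577131 < 1719070799748422591028658176? NO
  n = 4410: C(4410, 9) = 1724394906266704102180823710; 1724394906266704102180823710 < 1719070799748422591028658176? NO
The largest n with C(n, 9) < 1719070799748422591028658176 is n = 4408 (where E[X] = 35778394690547169926197075/35813974994758803979763712 ≈ 0.9990). Hence R_6(9) > 4408, i.e. R_6(9) ≥ 4409.

Largest n = 4408; hence R_6(9) > 4408.


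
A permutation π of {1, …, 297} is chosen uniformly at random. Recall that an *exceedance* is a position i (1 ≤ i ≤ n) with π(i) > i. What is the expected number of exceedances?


Write X = Σ_{i=1}^{297} X_i, where X_i = 1_{π(i) > i}.
For each fixed i, π(i) is uniform over {1, …, 297} (marginal of a uniform permutation), so P[π(i) > i] = (n − i)/n. Summing: Σ_{i=1}^{297} (n − i)/n = (0 + 1 + … + 296)/297 = 297(297 − 1)/(2·297) = (297 − 1)/2.
Hence E[X] = Σ_{i=1}^{297} (297 − i)/297 = 148 ≈ 148.0000.

E[X] = 148 = 148.0000.


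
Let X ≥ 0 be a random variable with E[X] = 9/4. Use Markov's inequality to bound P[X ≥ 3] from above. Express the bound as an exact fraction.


μ = E[X] = 9/4, a = 3.
Markov: P[X ≥ 3] ≤ μ/a = (9/4)/3 = 3/4.
Numerically: ≈ 0.750000.
(Since a = 3 > μ = 2.250000, the bound 3/4 is < 1 and informative.)

P[X ≥ 3] ≤ 3/4 ≈ 0.750000.


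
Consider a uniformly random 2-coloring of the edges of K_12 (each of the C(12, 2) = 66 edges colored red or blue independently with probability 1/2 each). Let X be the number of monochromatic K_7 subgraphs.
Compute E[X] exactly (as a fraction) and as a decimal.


Let X = Σ_S X_S over the C(12, 7) = 792 subsets S of size 7, where X_S = 1 if the K_7 on S is monochromatic.
For a fixed S, the K_7 on S has C(7, 2) = 21 edges. P[all 21 edges red] = (1/2)^21, and likewise for blue, so P[monochromatic] = 2·(1/2)^21 = 2^{1 − 21} = 1/1048576.
By linearity of expectation: E[X] = C(12, 7) · 2^{1 − 21} = 792 · 1/1048576 = 99/131072.
Numerically: E[X] ≈ 0.000755.

E[X] = C(12,7)·2^(1−C(7,2)) = 99/131072 ≈ 0.000755.


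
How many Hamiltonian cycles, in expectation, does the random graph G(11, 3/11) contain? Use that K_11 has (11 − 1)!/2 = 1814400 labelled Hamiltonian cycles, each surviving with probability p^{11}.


K_11 has (11 − 1)!/2 = 1814400 labelled Hamiltonian cycles.
For each such Hamiltonian cycle H, let X_H = 1 if all 11 edges of H are present in G. Then P[X_H = 1] = p^{11} = (3/11)^{11} = 177147/285311670611.
Summing the indicators: E[X] = Σ_H E[X_H] = 1814400 · p^{11} = 1814400 · 177147/285311670611 = 321415516800/285311670611.
Numerically: E[X] ≈ 1.1265.

E[X] = 1814400 · (3/11)^{11} = 321415516800/285311670611 ≈ 1.1265.


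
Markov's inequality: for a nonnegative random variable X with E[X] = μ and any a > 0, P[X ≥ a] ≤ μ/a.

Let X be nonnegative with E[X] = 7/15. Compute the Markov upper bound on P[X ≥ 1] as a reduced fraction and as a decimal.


μ = E[X] = 7/15, a = 1.
Markov: P[X ≥ 1] ≤ μ/a = (7/15)/1 = 7/15.
Numerically: ≈ 0.46667.
(Since a = 1 > μ = 0.46667, the bound 7/15 is < 1 and informative.)

P[X ≥ 1] ≤ 7/15 ≈ 0.46667.


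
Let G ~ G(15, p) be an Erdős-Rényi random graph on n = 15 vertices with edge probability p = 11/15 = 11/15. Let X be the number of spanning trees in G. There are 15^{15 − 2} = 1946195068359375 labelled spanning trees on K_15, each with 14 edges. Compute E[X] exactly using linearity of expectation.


K_15 has 15^{15 − 2} = 1946195068359375 labelled spanning trees.
For each such spanning tree H, let X_H = 1 if all 14 edges of H are present in G. Then P[X_H = 1] = p^{14} = (11/15)^{14} = 379749833583241/29192926025390625.
By linearity: E[X] = Σ_H E[X_H] = 1946195068359375 · p^{14} = 1946195068359375 · 379749833583241/29192926025390625 = 379749833583241/15.
Numerically: E[X] ≈ 2.5317e+13.

E[X] = 1946195068359375 · (11/15)^{14} = 379749833583241/15 ≈ 2.5317e+13.


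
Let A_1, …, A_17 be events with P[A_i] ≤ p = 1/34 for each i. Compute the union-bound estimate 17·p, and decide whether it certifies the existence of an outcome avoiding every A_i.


Union bound: P[∪_{i=1}^{17} A_i] ≤ Σ_i P[A_i] ≤ 17·p = 17·(1/34) = 1/2.
Numerically: 1/2 ≈ 0.5000.
Is 1/2 < 1? YES.
Since P[∪ A_i] ≤ 1/2 < 1, the complement has P[∩ A_i^c] ≥ 1 − 1/2 = 1/2 > 0, so some outcome avoids every A_i.

17·p = 1/2 ≈ 0.5000; existence CERTIFIED by the union bound.


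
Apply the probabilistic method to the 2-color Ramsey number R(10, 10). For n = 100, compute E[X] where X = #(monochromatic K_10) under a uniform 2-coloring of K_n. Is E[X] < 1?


E[X] = C(100, 10) · 2^{1 − 45} = 17310309456440 · 2^{−44} = 17310309456440/17592186044416.
As a reduced fraction: E[X] = 2163788682055/2199023255552 ≈ 0.984.
Is E[X] < 1? YES.
Since E[X] < 1, there exists a 2-coloring of K_{100} with no monochromatic K_10; hence R(10, 10) > 100.

E[X] = 2163788682055/2199023255552 ≈ 0.984; E[X] < 1, so R(10, 10) > 100.


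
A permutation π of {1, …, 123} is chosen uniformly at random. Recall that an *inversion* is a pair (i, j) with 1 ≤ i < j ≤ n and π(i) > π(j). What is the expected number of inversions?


Write X = Σ X_I over the C(123, 2) = 7503 pairs i < j, with X_I the indicator of one inversion.
There are 7503 indicators.
For each fixed pair i < j, the values π(i) and π(j) are two distinct elements of {1, …, 123} in uniformly random order; by symmetry P[π(i) > π(j)] = 1/2.
By linearity: E[X] = 7503 · (1/2) = C(123, 2) · (1/2) = 7503/2 = 7503/2 ≈ 3751.500.

E[X] = 7503/2 = 3751.500.


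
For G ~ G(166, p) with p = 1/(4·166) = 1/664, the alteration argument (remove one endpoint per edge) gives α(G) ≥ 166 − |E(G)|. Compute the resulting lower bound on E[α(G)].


E[|E(G)|] = C(166, 2)·p = 13695 · (1/664) = 165/8.
E[α(G)] ≥ n − E[|E(G)|] = 166 − 165/8 = 1163/8.
Numerically: ≈ 145.37500.
(This is only a lower bound; the true E[α(G)] may be larger.)

E[α(G)] ≥ 1163/8 ≈ 145.37500.


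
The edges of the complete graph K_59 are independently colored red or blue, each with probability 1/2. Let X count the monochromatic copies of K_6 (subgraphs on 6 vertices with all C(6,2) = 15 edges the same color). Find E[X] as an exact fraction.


Let X = Σ_S X_S over the C(59, 6) = 45057474 subsets S of size 6, where X_S = 1 if the K_6 on S is monochromatic.
For a fixed S, the K_6 on S has C(6, 2) = 15 edges. P[all 15 edges red] = (1/2)^15, and likewise for blue, so P[monochromatic] = 2·(1/2)^15 = 2^{1 − 15} = 1/16384.
By linearity of expectation: E[X] = C(59, 6) · 2^{1 − 15} = 45057474 · 1/16384 = 22528737/8192.
Numerically: E[X] ≈ 2750.089966.

E[X] = C(59,6)·2^(1−C(6,2)) = 22528737/8192 ≈ 2750.089966.


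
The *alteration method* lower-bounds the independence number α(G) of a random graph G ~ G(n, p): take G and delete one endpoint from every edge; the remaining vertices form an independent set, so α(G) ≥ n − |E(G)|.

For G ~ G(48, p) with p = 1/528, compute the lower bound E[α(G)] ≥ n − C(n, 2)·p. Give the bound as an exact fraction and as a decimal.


E[|E(G)|] = C(48, 2)·p = 1128 · (1/528) = 47/22.
E[α(G)] ≥ n − E[|E(G)|] = 48 − 47/22 = 1009/22.
Numerically: ≈ 45.863636.
(This is only a lower bound; the true E[α(G)] may be larger.)

E[α(G)] ≥ 1009/22 ≈ 45.863636.


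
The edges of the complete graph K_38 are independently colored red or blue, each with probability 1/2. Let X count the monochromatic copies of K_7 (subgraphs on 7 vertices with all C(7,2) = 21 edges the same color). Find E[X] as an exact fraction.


Let X = Σ_S X_S over the C(38, 7) = 12620256 subsets S of size 7, where X_S = 1 if the K_7 on S is monochromatic.
For a fixed S, the K_7 on S has C(7, 2) = 21 edges. P[all 21 edges red] = (1/2)^21, and likewise for blue, so P[monochromatic] = 2·(1/2)^21 = 2^{1 − 21} = 1/1048576.
By linearity: E[X] = C(38, 7) · 2^{1 − 21} = 12620256 · 1/1048576 = 394383/32768.
Numerically: E[X] ≈ 12.03561.

E[X] = C(38,7)·2^(1−C(7,2)) = 394383/32768 ≈ 12.03561.


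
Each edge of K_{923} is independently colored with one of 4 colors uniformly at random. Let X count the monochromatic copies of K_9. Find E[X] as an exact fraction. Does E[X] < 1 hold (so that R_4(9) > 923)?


E[X] = C(923, 9) · 4^{1 − 36} = 1288430932418687114265 · 4^{−35} = 1288430932418687114265/1180591620717411303424.
As a reduced fraction: E[X] = 1288430932418687114265/1180591620717411303424 ≈ 1.091.
Is E[X] < 1? NO.
Since E[X] ≥ 1, the first-moment bound is inconclusive at n = 923; it does NOT by itself certify R_4(9) > 923.

E[X] = 1288430932418687114265/1180591620717411303424 ≈ 1.091; E[X] ≥ 1; first-moment method inconclusive here.


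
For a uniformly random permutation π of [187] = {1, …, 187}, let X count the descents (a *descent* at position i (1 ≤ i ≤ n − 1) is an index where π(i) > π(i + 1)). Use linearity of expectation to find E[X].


Write X = Σ X_I over i = 1, …, 186, with X_I the indicator of one descent.
There are 186 indicators.
For each fixed i, the pair (π(i), π(i+1)) is a uniformly random ordered pair of distinct values from {1, …, 187}; by symmetry P[π(i) > π(i+1)] = 1/2.
By linearity: E[X] = 186 · (1/2) = (187 − 1) · (1/2) = 93 ≈ 93.000000.

E[X] = 93 = 93.000000.


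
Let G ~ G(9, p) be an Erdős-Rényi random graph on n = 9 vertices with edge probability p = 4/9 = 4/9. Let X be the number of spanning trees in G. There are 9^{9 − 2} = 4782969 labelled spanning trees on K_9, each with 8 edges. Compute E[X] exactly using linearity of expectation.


K_9 has 9^{9 − 2} = 4782969 labelled spanning trees.
For each such spanning tree H, let X_H = 1 if all 8 edges of H are present in G. Then P[X_H = 1] = p^{8} = (4/9)^{8} = 65536/43046721.
By linearity of expectation: E[X] = Σ_H E[X_H] = 4782969 · p^{8} = 4782969 · 65536/43046721 = 65536/9.
Numerically: E[X] ≈ 7282.

E[X] = 4782969 · (4/9)^{8} = 65536/9 ≈ 7282.


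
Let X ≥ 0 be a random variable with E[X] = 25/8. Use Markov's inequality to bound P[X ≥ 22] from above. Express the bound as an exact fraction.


μ = E[X] = 25/8, a = 22.
Markov: P[X ≥ 22] ≤ μ/a = (25/8)/22 = 25/176.
Numerically: ≈ 0.142045.
(Since a = 22 > μ = 3.125000, the bound 25/176 is < 1 and informative.)

P[X ≥ 22] ≤ 25/176 ≈ 0.142045.


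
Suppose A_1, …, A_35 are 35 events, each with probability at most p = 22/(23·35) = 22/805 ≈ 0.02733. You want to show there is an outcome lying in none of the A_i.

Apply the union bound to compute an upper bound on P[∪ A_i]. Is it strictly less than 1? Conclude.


Union bound: P[∪_{i=1}^{35} A_i] ≤ Σ_i P[A_i] ≤ 35·p = 35·(22/805) = 22/23.
Numerically: 22/23 ≈ 0.95652.
Is 22/23 < 1? YES.
Since P[∪ A_i] ≤ 22/23 < 1, the complement has P[∩ A_i^c] ≥ 1 − 22/23 = 1/23 > 0, so some outcome avoids every A_i.

35·p = 22/23 ≈ 0.95652; existence CERTIFIED by the union bound.


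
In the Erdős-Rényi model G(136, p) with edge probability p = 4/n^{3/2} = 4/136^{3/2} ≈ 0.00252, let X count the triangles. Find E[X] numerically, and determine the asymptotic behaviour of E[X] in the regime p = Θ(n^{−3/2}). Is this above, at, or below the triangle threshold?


Number of potential triangles: C(136, 3) = 410040.
Each occurs with probability p³ ≈ (0.00252)³ ≈ 1.60419e-08.
By linearity: E[X] = C(136, 3)·p³ ≈ 410040 · 1.60419e-08 ≈ 0.007.
Since α = 3/2 > 1, p = c/n^{3/2} = o(1/n) is below the triangle threshold p ~ 1/n. Asymptotically E[X] ~ (c³/6)·n^{3(1−α)} = (4³/6)·n^{-1.5} → 0, so by Markov's inequality G has no triangles w.h.p.

E[X] ≈ 0.007; in regime p = Θ(1/n^{3/2}) E[X] tends to 0 (below the triangle threshold p ~ 1/n).


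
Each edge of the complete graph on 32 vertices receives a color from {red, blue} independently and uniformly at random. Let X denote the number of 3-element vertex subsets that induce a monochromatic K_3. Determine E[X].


Let X = Σ_S X_S over the C(32, 3) = 4960 subsets S of size 3, where X_S = 1 if the K_3 on S is monochromatic.
For a fixed S, the K_3 on S has C(3, 2) = 3 edges. P[all 3 edges red] = (1/2)^3, and likewise for blue, so P[monochromatic] = 2·(1/2)^3 = 2^{1 − 3} = 1/4.
By linearity of expectation: E[X] = C(32, 3) · 2^{1 − 3} = 4960 · 1/4 = 1240.
Numerically: E[X] ≈ 1240.0000.

E[X] = C(32,3)·2^(1−C(3,2)) = 1240 ≈ 1240.0000.


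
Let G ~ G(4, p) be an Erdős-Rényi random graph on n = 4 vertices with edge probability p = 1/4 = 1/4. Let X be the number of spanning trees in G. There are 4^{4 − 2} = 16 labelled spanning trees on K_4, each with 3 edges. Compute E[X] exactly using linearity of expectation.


K_4 has 4^{4 − 2} = 16 labelled spanning trees.
For each such spanning tree H, let X_H = 1 if all 3 edges of H are present in G. Then P[X_H = 1] = p^{3} = (1/4)^{3} = 1/64.
Summing the indicators: E[X] = Σ_H E[X_H] = 16 · p^{3} = 16 · 1/64 = 1/4.
Numerically: E[X] ≈ 0.25.

E[X] = 16 · (1/4)^{3} = 1/4 ≈ 0.25.


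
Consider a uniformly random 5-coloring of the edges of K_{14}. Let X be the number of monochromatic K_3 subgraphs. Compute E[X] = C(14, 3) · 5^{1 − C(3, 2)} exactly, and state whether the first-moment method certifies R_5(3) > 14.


E[X] = C(14, 3) · 5^{1 − 3} = 364 · 5^{−2} = 364/25.
As a reduced fraction: E[X] = 364/25 ≈ 14.560.
Is E[X] < 1? NO.
Since E[X] ≥ 1, the first-moment bound is inconclusive at n = 14; it does NOT by itself certify R_5(3) > 14.

E[X] = 364/25 ≈ 14.560; E[X] ≥ 1; first-moment method inconclusive here.


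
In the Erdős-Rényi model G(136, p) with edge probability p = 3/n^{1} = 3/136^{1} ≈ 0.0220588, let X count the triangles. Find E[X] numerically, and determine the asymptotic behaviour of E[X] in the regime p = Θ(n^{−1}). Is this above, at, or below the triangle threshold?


Number of potential triangles: C(136, 3) = 410040.
Each occurs with probability p³ ≈ (0.0220588)³ ≈ 1.07336403e-05.
By linearity: E[X] = C(136, 3)·p³ ≈ 410040 · 1.07336403e-05 ≈ 4.401222.
Here α = 1, so p = 3/n is exactly at the triangle threshold p ~ 1/n. Asymptotically E[X] → c³/6 = 3³/6 = 9/2 ≈ 4.500000, a bounded constant. In this regime the triangle count is asymptotically Poisson(c³/6).

E[X] ≈ 4.401222; in regime p = Θ(1/n^{1}) E[X] stays bounded (at the triangle threshold p ~ 1/n).


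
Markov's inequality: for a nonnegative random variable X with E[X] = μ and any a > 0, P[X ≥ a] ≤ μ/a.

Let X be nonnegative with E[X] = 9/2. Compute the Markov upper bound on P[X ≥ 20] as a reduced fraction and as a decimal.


μ = E[X] = 9/2, a = 20.
Markov: P[X ≥ 20] ≤ μ/a = (9/2)/20 = 9/40.
Numerically: ≈ 0.225.
(Since a = 20 > μ = 4.500, the bound 9/40 is < 1 and informative.)

P[X ≥ 20] ≤ 9/40 ≈ 0.225.


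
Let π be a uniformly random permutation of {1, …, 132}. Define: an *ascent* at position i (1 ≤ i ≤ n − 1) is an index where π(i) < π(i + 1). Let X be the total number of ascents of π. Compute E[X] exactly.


Write X = Σ X_I over i = 1, …, 131, with X_I the indicator of one ascent.
There are 131 indicators.
For each fixed i, the pair (π(i), π(i+1)) is a uniformly random ordered pair of distinct values from {1, …, 132}; by symmetry P[π(i) < π(i+1)] = 1/2.
By linearity: E[X] = 131 · (1/2) = (132 − 1) · (1/2) = 131/2 ≈ 65.5000.

E[X] = 131/2 = 65.5000.


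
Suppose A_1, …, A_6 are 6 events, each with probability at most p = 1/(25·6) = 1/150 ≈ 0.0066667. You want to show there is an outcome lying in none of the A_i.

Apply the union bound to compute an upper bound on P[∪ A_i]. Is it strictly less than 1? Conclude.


Union bound: P[∪_{i=1}^{6} A_i] ≤ Σ_i P[A_i] ≤ 6·p = 6·(1/150) = 1/25.
Numerically: 1/25 ≈ 0.0400000.
Is 1/25 < 1? YES.
Since P[∪ A_i] ≤ 1/25 < 1, the complement has P[∩ A_i^c] ≥ 1 − 1/25 = 24/25 > 0, so some outcome avoids every A_i.

6·p = 1/25 ≈ 0.0400000; existence CERTIFIED by the union bound.


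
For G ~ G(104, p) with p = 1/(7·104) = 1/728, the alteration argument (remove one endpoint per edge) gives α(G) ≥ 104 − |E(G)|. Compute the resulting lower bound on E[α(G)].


E[|E(G)|] = C(104, 2)·p = 5356 · (1/728) = 103/14.
E[α(G)] ≥ n − E[|E(G)|] = 104 − 103/14 = 1353/14.
Numerically: ≈ 96.642857.
(This is only a lower bound; the true E[α(G)] may be larger.)

E[α(G)] ≥ 1353/14 ≈ 96.642857.


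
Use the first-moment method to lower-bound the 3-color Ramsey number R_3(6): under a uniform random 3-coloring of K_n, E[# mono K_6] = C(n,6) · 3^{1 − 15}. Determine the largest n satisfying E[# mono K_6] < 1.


We need C(n, 6) · 3^{1 − 15} < 1, i.e. C(n, 6) < 3^{15 − 1} = 4782969.
Check values of n near the boundary:
  n = 40: C(40, 6) = 3838380; 3838380 < 4782969? YES
  n = 41: C(41, 6) = 4496388; 4496388 < 4782969? YES
  n = 42: C(42, 6) = 5245786; 5245786 < 4782969? NO
  n = 43: C(43, 6) = 6096454; 6096454 < 4782969? NO
The largest n with C(n, 6) < 4782969 is n = 41 (where E[X] = 1498796/1594323 ≈ 0.94008). Hence R_3(6) > 41, i.e. R_3(6) ≥ 42.

Largest n = 41; hence R_3(6) > 41.


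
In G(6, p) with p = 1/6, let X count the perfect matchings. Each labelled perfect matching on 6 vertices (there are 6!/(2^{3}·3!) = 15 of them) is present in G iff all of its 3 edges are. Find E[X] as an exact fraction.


K_6 has 6!/(2^{3}·3!) = 15 labelled perfect matchings.
For each such perfect matching H, let X_H = 1 if all 3 edges of H are present in G. Then P[X_H = 1] = p^{3} = (1/6)^{3} = 1/216.
Summing the indicators: E[X] = Σ_H E[X_H] = 15 · p^{3} = 15 · 1/216 = 5/72.
Numerically: E[X] ≈ 0.06944.

E[X] = 15 · (1/6)^{3} = 5/72 ≈ 0.06944.


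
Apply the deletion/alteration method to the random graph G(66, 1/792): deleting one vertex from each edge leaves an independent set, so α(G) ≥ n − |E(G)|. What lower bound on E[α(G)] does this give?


E[|E(G)|] = C(66, 2)·p = 2145 · (1/792) = 65/24.
E[α(G)] ≥ n − E[|E(G)|] = 66 − 65/24 = 1519/24.
Numerically: ≈ 63.29167.
(This is only a lower bound; the true E[α(G)] may be larger.)

E[α(G)] ≥ 1519/24 ≈ 63.29167.


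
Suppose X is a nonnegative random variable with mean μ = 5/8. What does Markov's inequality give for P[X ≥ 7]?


μ = E[X] = 5/8, a = 7.
Markov: P[X ≥ 7] ≤ μ/a = (5/8)/7 = 5/56.
Numerically: ≈ 0.0893.
(Since a = 7 > μ = 0.6250, the bound 5/56 is < 1 and informative.)

P[X ≥ 7] ≤ 5/56 ≈ 0.0893.


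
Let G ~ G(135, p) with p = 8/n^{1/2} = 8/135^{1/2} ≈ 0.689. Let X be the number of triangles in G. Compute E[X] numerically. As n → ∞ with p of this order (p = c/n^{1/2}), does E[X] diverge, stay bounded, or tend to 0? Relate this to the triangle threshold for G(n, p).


Number of potential triangles: C(135, 3) = 400995.
Each occurs with probability p³ ≈ (0.689)³ ≈ 3.26414e-01.
By linearity: E[X] = C(135, 3)·p³ ≈ 400995 · 3.26414e-01 ≈ 130890.542.
Since α = 1/2 < 1, p = c/n^{1/2} ≫ 1/n is above the triangle threshold p ~ 1/n. Asymptotically E[X] ~ (c³/6)·n^{3(1−α)} = (8³/6)·n^{1.5} → ∞; triangles are abundant w.h.p.

E[X] ≈ 130890.542; in regime p = Θ(1/n^{1/2}) E[X] diverges (above the triangle threshold p ~ 1/n).


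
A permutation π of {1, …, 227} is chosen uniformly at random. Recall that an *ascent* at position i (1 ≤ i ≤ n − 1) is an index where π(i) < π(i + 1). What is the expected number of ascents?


Write X = Σ X_I over i = 1, …, 226, with X_I the indicator of one ascent.
There are 226 indicators.
For each fixed i, the pair (π(i), π(i+1)) is a uniformly random ordered pair of distinct values from {1, …, 227}; by symmetry P[π(i) < π(i+1)] = 1/2.
By linearity: E[X] = 226 · (1/2) = (227 − 1) · (1/2) = 113 ≈ 113.000000.

E[X] = 113 = 113.000000.


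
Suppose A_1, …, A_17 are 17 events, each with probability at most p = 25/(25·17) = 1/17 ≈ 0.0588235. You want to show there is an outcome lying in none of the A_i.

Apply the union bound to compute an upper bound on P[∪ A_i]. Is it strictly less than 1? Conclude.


Union bound: P[∪_{i=1}^{17} A_i] ≤ Σ_i P[A_i] ≤ 17·p = 17·(1/17) = 1.
Numerically: 1 ≈ 1.0000000.
Is 1 < 1? NO.
Since the bound 1 is ≥ 1, the union bound is uninformative here; it does NOT by itself certify existence.

17·p = 1 ≈ 1.0000000; existence NOT certified by the union bound.


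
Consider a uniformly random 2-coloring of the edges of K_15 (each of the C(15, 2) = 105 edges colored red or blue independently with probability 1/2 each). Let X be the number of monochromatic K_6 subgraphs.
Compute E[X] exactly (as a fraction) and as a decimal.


Let X = Σ_S X_S over the C(15, 6) = 5005 subsets S of size 6, where X_S = 1 if the K_6 on S is monochromatic.
For a fixed S, the K_6 on S has C(6, 2) = 15 edges. P[all 15 edges red] = (1/2)^15, and likewise for blue, so P[monochromatic] = 2·(1/2)^15 = 2^{1 − 15} = 1/16384.
Summing: E[X] = C(15, 6) · 2^{1 − 15} = 5005 · 1/16384 = 5005/16384.
Numerically: E[X] ≈ 0.305481.

E[X] = C(15,6)·2^(1−C(6,2)) = 5005/16384 ≈ 0.305481.


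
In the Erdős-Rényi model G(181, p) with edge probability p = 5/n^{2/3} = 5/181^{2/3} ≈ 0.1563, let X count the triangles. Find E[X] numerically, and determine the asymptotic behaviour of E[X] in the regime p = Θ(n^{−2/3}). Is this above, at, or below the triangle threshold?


Number of potential triangles: C(181, 3) = 971970.
Each occurs with probability p³ ≈ (0.1563)³ ≈ 3.815512e-03.
By linearity: E[X] = C(181, 3)·p³ ≈ 971970 · 3.815512e-03 ≈ 3708.5635.
Since α = 2/3 < 1, p = c/n^{2/3} ≫ 1/n is above the triangle threshold p ~ 1/n. Asymptotically E[X] ~ (c³/6)·n^{3(1−α)} = (5³/6)·n^{1} → ∞; triangles are abundant w.h.p.

E[X] ≈ 3708.5635; in regime p = Θ(1/n^{2/3}) E[X] diverges (above the triangle threshold p ~ 1/n).


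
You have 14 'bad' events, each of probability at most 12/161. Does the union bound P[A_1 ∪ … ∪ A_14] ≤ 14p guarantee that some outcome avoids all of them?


Union bound: P[∪_{i=1}^{14} A_i] ≤ Σ_i P[A_i] ≤ 14·p = 14·(12/161) = 24/23.
Numerically: 24/23 ≈ 1.043.
Is 24/23 < 1? NO.
Since the bound 24/23 is ≥ 1, the union bound is uninformative here; it does NOT by itself certify existence.

14·p = 24/23 ≈ 1.043; existence NOT certified by the union bound.


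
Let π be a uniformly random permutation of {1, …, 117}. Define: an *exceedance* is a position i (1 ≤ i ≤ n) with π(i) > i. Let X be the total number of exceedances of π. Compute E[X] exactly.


Write X = Σ_{i=1}^{117} X_i, where X_i = 1_{π(i) > i}.
For each fixed i, π(i) is uniform over {1, …, 117} (marginal of a uniform permutation), so P[π(i) > i] = (n − i)/n. Summing: Σ_{i=1}^{117} (n − i)/n = (0 + 1 + … + 116)/117 = 117(117 − 1)/(2·117) = (117 − 1)/2.
Hence E[X] = Σ_{i=1}^{117} (117 − i)/117 = 58 ≈ 58.0000.

E[X] = 58 = 58.0000.


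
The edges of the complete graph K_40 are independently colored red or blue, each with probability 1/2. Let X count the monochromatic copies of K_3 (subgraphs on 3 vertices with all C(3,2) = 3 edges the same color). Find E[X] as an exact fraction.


Let X = Σ_S X_S over the C(40, 3) = 9880 subsets S of size 3, where X_S = 1 if the K_3 on S is monochromatic.
For a fixed S, the K_3 on S has C(3, 2) = 3 edges. P[all 3 edges red] = (1/2)^3, and likewise for blue, so P[monochromatic] = 2·(1/2)^3 = 2^{1 − 3} = 1/4.
By linearity: E[X] = C(40, 3) · 2^{1 − 3} = 9880 · 1/4 = 2470.
Numerically: E[X] ≈ 2470.0000.

E[X] = C(40,3)·2^(1−C(3,2)) = 2470 ≈ 2470.0000.


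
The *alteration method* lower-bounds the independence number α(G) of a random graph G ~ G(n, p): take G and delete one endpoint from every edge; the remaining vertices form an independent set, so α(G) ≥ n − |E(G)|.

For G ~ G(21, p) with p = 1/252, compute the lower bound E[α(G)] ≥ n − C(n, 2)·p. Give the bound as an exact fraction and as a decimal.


E[|E(G)|] = C(21, 2)·p = 210 · (1/252) = 5/6.
E[α(G)] ≥ n − E[|E(G)|] = 21 − 5/6 = 121/6.
Numerically: ≈ 20.1667.
(This is only a lower bound; the true E[α(G)] may be larger.)

E[α(G)] ≥ 121/6 ≈ 20.1667.


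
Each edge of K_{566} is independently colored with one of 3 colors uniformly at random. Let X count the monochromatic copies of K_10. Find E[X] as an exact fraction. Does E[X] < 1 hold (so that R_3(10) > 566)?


E[X] = C(566, 10) · 3^{1 − 45} = 858376364549067965458 · 3^{−44} = 858376364549067965458/984770902183611232881.
As a reduced fraction: E[X] = 858376364549067965458/984770902183611232881 ≈ 0.87165.
Is E[X] < 1? YES.
Since E[X] < 1, there exists a 3-coloring of K_{566} with no monochromatic K_10; hence R_3(10) > 566.

E[X] = 858376364549067965458/984770902183611232881 ≈ 0.87165; E[X] < 1, so R_3(10) > 566.


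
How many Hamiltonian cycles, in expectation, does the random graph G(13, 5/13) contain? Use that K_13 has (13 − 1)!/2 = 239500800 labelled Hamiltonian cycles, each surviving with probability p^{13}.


K_13 has (13 − 1)!/2 = 239500800 labelled Hamiltonian cycles.
For each such Hamiltonian cycle H, let X_H = 1 if all 13 edges of H are present in G. Then P[X_H = 1] = p^{13} = (5/13)^{13} = 1220703125/302875106592253.
Summing the indicators: E[X] = Σ_H E[X_H] = 239500800 · p^{13} = 239500800 · 1220703125/302875106592253 = 292359375000000000/302875106592253.
Numerically: E[X] ≈ 965.3.

E[X] = 239500800 · (5/13)^{13} = 292359375000000000/302875106592253 ≈ 965.3.


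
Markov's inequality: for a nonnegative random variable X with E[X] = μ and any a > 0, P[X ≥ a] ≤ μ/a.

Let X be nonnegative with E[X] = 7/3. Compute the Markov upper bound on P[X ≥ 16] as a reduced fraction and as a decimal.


μ = E[X] = 7/3, a = 16.
Markov: P[X ≥ 16] ≤ μ/a = (7/3)/16 = 7/48.
Numerically: ≈ 0.146.
(Since a = 16 > μ = 2.333, the bound 7/48 is < 1 and informative.)

P[X ≥ 16] ≤ 7/48 ≈ 0.146.


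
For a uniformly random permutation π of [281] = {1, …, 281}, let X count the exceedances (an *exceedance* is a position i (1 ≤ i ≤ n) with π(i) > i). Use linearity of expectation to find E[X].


Write X = Σ_{i=1}^{281} X_i, where X_i = 1_{π(i) > i}.
For each fixed i, π(i) is uniform over {1, …, 281} (marginal of a uniform permutation), so P[π(i) > i] = (n − i)/n. Summing: Σ_{i=1}^{281} (n − i)/n = (0 + 1 + … + 280)/281 = 281(281 − 1)/(2·281) = (281 − 1)/2.
Hence E[X] = Σ_{i=1}^{281} (281 − i)/281 = 140 ≈ 140.000.

E[X] = 140 = 140.000.


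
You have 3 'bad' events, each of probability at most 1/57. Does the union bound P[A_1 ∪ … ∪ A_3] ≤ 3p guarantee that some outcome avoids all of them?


Union bound: P[∪_{i=1}^{3} A_i] ≤ Σ_i P[A_i] ≤ 3·p = 3·(1/57) = 1/19.
Numerically: 1/19 ≈ 0.053.
Is 1/19 < 1? YES.
Since P[∪ A_i] ≤ 1/19 < 1, the complement has P[∩ A_i^c] ≥ 1 − 1/19 = 18/19 > 0, so some outcome avoids every A_i.

3·p = 1/19 ≈ 0.053; existence CERTIFIED by the union bound.


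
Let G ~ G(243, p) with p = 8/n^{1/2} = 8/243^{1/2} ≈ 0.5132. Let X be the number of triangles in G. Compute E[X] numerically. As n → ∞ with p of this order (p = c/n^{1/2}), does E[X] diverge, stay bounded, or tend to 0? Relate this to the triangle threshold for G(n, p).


Number of potential triangles: C(243, 3) = 2362041.
Each occurs with probability p³ ≈ (0.5132)³ ≈ 1.351638e-01.
By linearity: E[X] = C(243, 3)·p³ ≈ 2362041 · 1.351638e-01 ≈ 319262.5531.
Since α = 1/2 < 1, p = c/n^{1/2} ≫ 1/n is above the triangle threshold p ~ 1/n. Asymptotically E[X] ~ (c³/6)·n^{3(1−α)} = (8³/6)·n^{1.5} → ∞; triangles are abundant w.h.p.

E[X] ≈ 319262.5531; in regime p = Θ(1/n^{1/2}) E[X] diverges (above the triangle threshold p ~ 1/n).


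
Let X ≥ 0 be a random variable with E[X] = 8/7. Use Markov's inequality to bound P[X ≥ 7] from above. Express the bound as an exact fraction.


μ = E[X] = 8/7, a = 7.
Markov: P[X ≥ 7] ≤ μ/a = (8/7)/7 = 8/49.
Numerically: ≈ 0.16327.
(Since a = 7 > μ = 1.14286, the bound 8/49 is < 1 and informative.)

P[X ≥ 7] ≤ 8/49 ≈ 0.16327.


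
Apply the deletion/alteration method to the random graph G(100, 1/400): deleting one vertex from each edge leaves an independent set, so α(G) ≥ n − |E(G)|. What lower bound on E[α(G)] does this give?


E[|E(G)|] = C(100, 2)·p = 4950 · (1/400) = 99/8.
E[α(G)] ≥ n − E[|E(G)|] = 100 − 99/8 = 701/8.
Numerically: ≈ 87.625000.
(This is only a lower bound; the true E[α(G)] may be larger.)

E[α(G)] ≥ 701/8 ≈ 87.625000.
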